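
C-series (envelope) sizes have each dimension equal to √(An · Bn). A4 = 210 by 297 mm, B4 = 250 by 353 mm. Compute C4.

229 × 324 mm

Short side: √(210 · 250) = √52500 ≈ 229.1 → 229 mm
Long side: √(297 · 353) = √104841 ≈ 323.8 → 324 mm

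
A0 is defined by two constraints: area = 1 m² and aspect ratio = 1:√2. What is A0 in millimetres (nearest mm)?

841 × 1189 mm

Let the short side be w mm. Then the long side is w√2 and w · w√2 = 10⁶ mm².
w² = 10⁶/√2, so w = 1000 / 2^(1/4) ≈ 840.9 mm; long side = 1000 · 2^(1/4) ≈ 1189.2 mm.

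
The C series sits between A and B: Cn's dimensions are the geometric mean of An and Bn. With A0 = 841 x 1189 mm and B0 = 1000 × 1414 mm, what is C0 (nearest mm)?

Short side: √(841 · 1000) = √841000 ≈ 917.1 → 917 mm
Long side: √(1189 · 1414) = √1681246 ≈ 1296.6 → 1297 mm

917 × 1297 mm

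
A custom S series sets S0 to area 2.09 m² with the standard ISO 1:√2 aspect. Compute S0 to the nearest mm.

Let the short side be w mm. Then w · w√2 = 2.09 m² = 2,090,000 mm².
w² = 2,090,000/√2, so w ≈ 1215.7 mm; long side = w√2 ≈ 1719.2 mm.

1216 × 1719 mm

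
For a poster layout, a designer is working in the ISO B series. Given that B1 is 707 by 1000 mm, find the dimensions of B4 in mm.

250 × 353 mm

B2: ⌊1000/2⌋ × 707 = 500 × 707 mm
B3: ⌊707/2⌋ × 500 = 353 × 500 mm
B4: ⌊500/2⌋ × 353 = 250 × 353 mm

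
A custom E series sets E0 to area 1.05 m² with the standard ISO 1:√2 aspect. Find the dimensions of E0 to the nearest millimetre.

Let the short side be w mm. Then w · w√2 = 1.05 m² = 1,050,000 mm².
w² = 1,050,000/√2, so w ≈ 861.7 mm; long side = w√2 ≈ 1218.6 mm.

862 × 1219 mm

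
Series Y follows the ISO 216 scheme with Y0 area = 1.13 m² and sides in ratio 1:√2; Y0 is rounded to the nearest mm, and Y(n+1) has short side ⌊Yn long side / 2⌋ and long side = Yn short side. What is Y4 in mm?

223 × 316 mm

Let Y0's short side be w mm. w · w√2 = 1.13 m² = 1,130,000 mm², so w ≈ 893.9 mm and w√2 ≈ 1264.1 mm → Y0 = 894 × 1264 mm.
Y1: ⌊1264/2⌋ × 894 = 632 × 894 mm
Y2: ⌊894/2⌋ × 632 = 447 × 632 mm
Y3: ⌊632/2⌋ × 447 = 316 × 447 mm
Y4: ⌊447/2⌋ × 316 = 223 × 316 mm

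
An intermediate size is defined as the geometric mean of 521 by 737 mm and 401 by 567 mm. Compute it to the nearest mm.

Short side: √(521 · 401) = √208921 ≈ 457.1 → 457 mm
Long side: √(737 · 567) = √417879 ≈ 646.4 → 646 mm

457 × 646 mm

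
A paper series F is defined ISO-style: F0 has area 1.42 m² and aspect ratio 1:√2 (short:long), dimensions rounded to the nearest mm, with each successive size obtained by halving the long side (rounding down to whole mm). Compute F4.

250 × 354 mm

Let F0's short side be w mm. w · w√2 = 1.42 m² = 1,420,000 mm², so w ≈ 1002.0 mm and w√2 ≈ 1417.1 mm → F0 = 1002 × 1417 mm.
F1: ⌊1417/2⌋ × 1002 = 708 × 1002 mm
F2: ⌊1002/2⌋ × 708 = 501 × 708 mm
F3: ⌊708/2⌋ × 501 = 354 × 501 mm
F4: ⌊501/2⌋ × 354 = 250 × 354 mm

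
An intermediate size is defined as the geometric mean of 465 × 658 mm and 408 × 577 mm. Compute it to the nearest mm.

436 × 616 mm

Short side: √(465 · 408) = √189720 ≈ 435.6 → 436 mm
Long side: √(658 · 577) = √379666 ≈ 616.2 → 616 mm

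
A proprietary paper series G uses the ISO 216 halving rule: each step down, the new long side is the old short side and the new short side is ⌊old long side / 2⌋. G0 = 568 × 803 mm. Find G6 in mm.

G1: ⌊803/2⌋ × 568 = 401 × 568 mm
G2: ⌊568/2⌋ × 401 = 284 × 401 mm
G3: ⌊401/2⌋ × 284 = 200 × 284 mm
G4: ⌊284/2⌋ × 200 = 142 × 200 mm
G5: ⌊200/2⌋ × 142 = 100 × 142 mm
G6: ⌊142/2⌋ × 100 = 71 × 100 mm

71 × 100 mm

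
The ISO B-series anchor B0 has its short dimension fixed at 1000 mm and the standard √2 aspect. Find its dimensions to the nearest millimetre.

Short side = 1000 mm; long side = 1000√2 ≈ 1414.2 mm.

1000 × 1414 mm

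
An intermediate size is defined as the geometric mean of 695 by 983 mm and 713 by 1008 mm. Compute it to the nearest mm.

704 × 995 mm

Short side: √(695 · 713) = √495535 ≈ 703.9 → 704 mm
Long side: √(983 · 1008) = √990864 ≈ 995.4 → 995 mm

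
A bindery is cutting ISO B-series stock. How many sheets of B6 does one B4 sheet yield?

4

Each ISO step halves the sheet: 1 × B4 → 2 × B5 → 4 × B6
From B4 to B6 is 2 halving steps: 2^2 = 4.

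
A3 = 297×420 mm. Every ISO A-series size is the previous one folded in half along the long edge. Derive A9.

37 × 52 mm

A4: ⌊420/2⌋ × 297 = 210 × 297 mm
A5: ⌊297/2⌋ × 210 = 148 × 210 mm
A6: ⌊210/2⌋ × 148 = 105 × 148 mm
A7: ⌊148/2⌋ × 105 = 74 × 105 mm
A8: ⌊105/2⌋ × 74 = 52 × 74 mm
A9: ⌊74/2⌋ × 52 = 37 × 52 mm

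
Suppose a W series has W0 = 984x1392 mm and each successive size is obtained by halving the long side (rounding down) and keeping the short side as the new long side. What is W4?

W1 = 696 × 984 mm (from W0 by 1 halving).
W2: ⌊984/2⌋ × 696 = 492 × 696 mm
W3: ⌊696/2⌋ × 492 = 348 × 492 mm
W4: ⌊492/2⌋ × 348 = 246 × 348 mm

246 × 348 mm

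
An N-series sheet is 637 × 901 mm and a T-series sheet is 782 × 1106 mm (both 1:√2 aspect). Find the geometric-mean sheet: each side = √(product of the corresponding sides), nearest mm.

706 × 998 mm

Short side: √(637 · 782) = √498134 ≈ 705.8 → 706 mm
Long side: √(901 · 1106) = √996506 ≈ 998.3 → 998 mm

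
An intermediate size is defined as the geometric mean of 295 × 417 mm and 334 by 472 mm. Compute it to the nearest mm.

314 × 444 mm

Short side: √(295 · 334) = √98530 ≈ 313.9 → 314 mm
Long side: √(417 · 472) = √196824 ≈ 443.6 → 444 mm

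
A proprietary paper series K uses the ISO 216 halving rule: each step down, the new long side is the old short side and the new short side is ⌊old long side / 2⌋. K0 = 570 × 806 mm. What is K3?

201 × 285 mm

K1: ⌊806/2⌋ × 570 = 403 × 570 mm
K2: ⌊570/2⌋ × 403 = 285 × 403 mm
K3: ⌊403/2⌋ × 285 = 201 × 285 mm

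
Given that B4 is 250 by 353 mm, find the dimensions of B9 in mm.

44 × 62 mm

B5: ⌊353/2⌋ × 250 = 176 × 250 mm
B6: ⌊250/2⌋ × 176 = 125 × 176 mm
B7: ⌊176/2⌋ × 125 = 88 × 125 mm
B8: ⌊125/2⌋ × 88 = 62 × 88 mm
B9: ⌊88/2⌋ × 62 = 44 × 62 mm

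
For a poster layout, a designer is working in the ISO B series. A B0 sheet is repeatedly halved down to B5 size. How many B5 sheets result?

32

Each ISO step halves the sheet: 1 × B0 → 2 × B1 → 4 × B2 → 8 × B3 → …
From B0 to B5 is 5 halving steps: 2^5 = 32.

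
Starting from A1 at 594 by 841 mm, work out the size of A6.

A2: ⌊841/2⌋ × 594 = 420 × 594 mm
A3: ⌊594/2⌋ × 420 = 297 × 420 mm
A4: ⌊420/2⌋ × 297 = 210 × 297 mm
A5: ⌊297/2⌋ × 210 = 148 × 210 mm
A6: ⌊210/2⌋ × 148 = 105 × 148 mm

105 × 148 mm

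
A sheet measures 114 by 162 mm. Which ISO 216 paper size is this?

C6 (114 × 162 mm)

Aspect ratio 162/114 ≈ 1.421 — close to the ISO √2 ≈ 1.414.
In the C-series (envelope sizes, between A and B): C6 = 114 × 162 mm.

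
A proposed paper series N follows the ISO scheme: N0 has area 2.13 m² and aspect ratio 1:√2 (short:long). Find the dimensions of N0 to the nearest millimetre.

1227 × 1736 mm

Let the short side be w mm. Then w · w√2 = 2.13 m² = 2,130,000 mm².
w² = 2,130,000/√2, so w ≈ 1227.2 mm; long side = w√2 ≈ 1735.6 mm.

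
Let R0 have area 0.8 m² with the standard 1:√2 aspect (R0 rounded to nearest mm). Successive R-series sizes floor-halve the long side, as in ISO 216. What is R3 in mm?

Let R0's short side be w mm. w · w√2 = 0.8 m² = 800,000 mm², so w ≈ 752.1 mm and w√2 ≈ 1063.7 mm → R0 = 752 × 1064 mm.
R1: ⌊1064/2⌋ × 752 = 532 × 752 mm
R2: ⌊752/2⌋ × 532 = 376 × 532 mm
R3: ⌊532/2⌋ × 376 = 266 × 376 mm

266 × 376 mm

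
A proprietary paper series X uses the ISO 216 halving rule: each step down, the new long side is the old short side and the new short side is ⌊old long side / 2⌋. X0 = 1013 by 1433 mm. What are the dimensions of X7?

X1 = 716 × 1013 mm (from X0 by 1 halving).
X2: ⌊1013/2⌋ × 716 = 506 × 716 mm
X3: ⌊716/2⌋ × 506 = 358 × 506 mm
X4: ⌊506/2⌋ × 358 = 253 × 358 mm
X5: ⌊358/2⌋ × 253 = 179 × 253 mm
X6: ⌊253/2⌋ × 179 = 126 × 179 mm
X7: ⌊179/2⌋ × 126 = 89 × 126 mm

89 × 126 mm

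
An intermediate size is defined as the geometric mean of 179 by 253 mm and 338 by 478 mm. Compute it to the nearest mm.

246 × 348 mm

Short side: √(179 · 338) = √60502 ≈ 246.0 → 246 mm
Long side: √(253 · 478) = √120934 ≈ 347.8 → 348 mm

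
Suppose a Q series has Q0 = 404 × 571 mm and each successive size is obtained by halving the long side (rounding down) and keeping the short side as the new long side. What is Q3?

142 × 202 mm

Q1: ⌊571/2⌋ × 404 = 285 × 404 mm
Q2: ⌊404/2⌋ × 285 = 202 × 285 mm
Q3: ⌊285/2⌋ × 202 = 142 × 202 mm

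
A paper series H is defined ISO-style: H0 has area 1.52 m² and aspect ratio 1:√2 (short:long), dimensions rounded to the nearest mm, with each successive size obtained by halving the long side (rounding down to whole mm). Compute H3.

Let H0's short side be w mm. w · w√2 = 1.52 m² = 1,520,000 mm², so w ≈ 1036.7 mm and w√2 ≈ 1466.2 mm → H0 = 1037 × 1466 mm.
H1: ⌊1466/2⌋ × 1037 = 733 × 1037 mm
H2: ⌊1037/2⌋ × 733 = 518 × 733 mm
H3: ⌊733/2⌋ × 518 = 366 × 518 mm

366 × 518 mm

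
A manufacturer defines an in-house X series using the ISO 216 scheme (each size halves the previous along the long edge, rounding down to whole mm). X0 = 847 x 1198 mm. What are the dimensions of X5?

X1: ⌊1198/2⌋ × 847 = 599 × 847 mm
X2: ⌊847/2⌋ × 599 = 423 × 599 mm
X3: ⌊599/2⌋ × 423 = 299 × 423 mm
X4: ⌊423/2⌋ × 299 = 211 × 299 mm
X5: ⌊299/2⌋ × 211 = 149 × 211 mm

149 × 211 mm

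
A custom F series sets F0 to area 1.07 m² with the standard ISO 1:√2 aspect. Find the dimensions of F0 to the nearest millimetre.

Let the short side be w mm. Then w · w√2 = 1.07 m² = 1,070,000 mm².
w² = 1,070,000/√2, so w ≈ 869.8 mm; long side = w√2 ≈ 1230.1 mm.

870 × 1230 mm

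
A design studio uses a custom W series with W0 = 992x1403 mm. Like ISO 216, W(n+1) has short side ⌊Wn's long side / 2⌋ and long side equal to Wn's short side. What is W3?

W1: ⌊1403/2⌋ × 992 = 701 × 992 mm
W2: ⌊992/2⌋ × 701 = 496 × 701 mm
W3: ⌊701/2⌋ × 496 = 350 × 496 mm

350 × 496 mm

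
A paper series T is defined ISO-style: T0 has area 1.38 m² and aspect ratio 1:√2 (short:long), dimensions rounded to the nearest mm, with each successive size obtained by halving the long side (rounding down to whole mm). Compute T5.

174 × 247 mm

Let T0's short side be w mm. w · w√2 = 1.38 m² = 1,380,000 mm², so w ≈ 987.8 mm and w√2 ≈ 1397.0 mm → T0 = 988 × 1397 mm.
T1: ⌊1397/2⌋ × 988 = 698 × 988 mm
T2: ⌊988/2⌋ × 698 = 494 × 698 mm
T3: ⌊698/2⌋ × 494 = 349 × 494 mm
T4: ⌊494/2⌋ × 349 = 247 × 349 mm
T5: ⌊349/2⌋ × 247 = 174 × 247 mm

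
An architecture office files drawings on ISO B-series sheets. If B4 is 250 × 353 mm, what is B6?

125 × 176 mm

B5: ⌊353/2⌋ × 250 = 176 × 250 mm
B6: ⌊250/2⌋ × 176 = 125 × 176 mm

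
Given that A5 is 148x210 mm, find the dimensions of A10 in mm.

A6: ⌊210/2⌋ × 148 = 105 × 148 mm
A7: ⌊148/2⌋ × 105 = 74 × 105 mm
A8: ⌊105/2⌋ × 74 = 52 × 74 mm
A9: ⌊74/2⌋ × 52 = 37 × 52 mm
A10: ⌊52/2⌋ × 37 = 26 × 37 mm

26 × 37 mm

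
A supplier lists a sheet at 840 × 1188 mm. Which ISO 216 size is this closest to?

Aspect ratio 1188/840 ≈ 1.414 — close to the ISO √2 ≈ 1.414.
In the A-series (A0 area = 1 m²): A0 = 841 × 1189 mm.
Off by 2 mm total — nearest standard size.

A0 (841 × 1189 mm)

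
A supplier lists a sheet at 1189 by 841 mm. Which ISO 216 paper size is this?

Aspect ratio 1189/841 ≈ 1.414 — close to the ISO √2 ≈ 1.414.
In the A-series (A0 area = 1 m²): A0 = 841 × 1189 mm.

A0 (841 × 1189 mm)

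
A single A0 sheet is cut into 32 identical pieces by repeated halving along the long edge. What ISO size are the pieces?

A5

32 = 2^5, so 5 halving steps.
A0 → A1 → … → A5 after 5 steps.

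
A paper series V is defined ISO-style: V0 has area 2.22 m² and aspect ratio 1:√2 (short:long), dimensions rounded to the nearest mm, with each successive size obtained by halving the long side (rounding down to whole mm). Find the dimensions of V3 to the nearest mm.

443 × 626 mm

Let V0's short side be w mm. w · w√2 = 2.22 m² = 2,220,000 mm², so w ≈ 1252.9 mm and w√2 ≈ 1771.9 mm → V0 = 1253 × 1772 mm.
V1: ⌊1772/2⌋ × 1253 = 886 × 1253 mm
V2: ⌊1253/2⌋ × 886 = 626 × 886 mm
V3: ⌊886/2⌋ × 626 = 443 × 626 mm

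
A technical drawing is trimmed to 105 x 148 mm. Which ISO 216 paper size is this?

Aspect ratio 148/105 ≈ 1.410 — close to the ISO √2 ≈ 1.414.
In the A-series (A0 area = 1 m²): A6 = 105 × 148 mm.

A6 (105 × 148 mm)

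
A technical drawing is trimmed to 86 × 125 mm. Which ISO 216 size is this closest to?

B7 (88 × 125 mm)

Aspect ratio 125/86 ≈ 1.453 (ISO target is √2 ≈ 1.414).
In the B-series (B0 = 1000 × 1414 mm): B7 = 88 × 125 mm.
Off by 2 mm total — nearest standard size.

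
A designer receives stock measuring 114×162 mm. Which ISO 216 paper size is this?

C6 (114 × 162 mm)

Aspect ratio 162/114 ≈ 1.421 — close to the ISO √2 ≈ 1.414.
In the C-series (envelope sizes, between A and B): C6 = 114 × 162 mm.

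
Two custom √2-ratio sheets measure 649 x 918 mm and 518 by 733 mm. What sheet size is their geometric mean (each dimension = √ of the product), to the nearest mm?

580 × 820 mm

Short side: √(649 · 518) = √336182 ≈ 579.8 → 580 mm
Long side: √(918 · 733) = √672894 ≈ 820.3 → 820 mm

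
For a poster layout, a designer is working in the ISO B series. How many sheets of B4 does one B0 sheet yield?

Each ISO step halves the sheet: 1 × B0 → 2 × B1 → 4 × B2 → 8 × B3 → …
From B0 to B4 is 4 halving steps: 2^4 = 16.

16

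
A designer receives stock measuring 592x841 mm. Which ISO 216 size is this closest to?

A1 (594 × 841 mm)

Aspect ratio 841/592 ≈ 1.421 — close to the ISO √2 ≈ 1.414.
In the A-series (A0 area = 1 m²): A1 = 594 × 841 mm.
Off by 2 mm total — nearest standard size.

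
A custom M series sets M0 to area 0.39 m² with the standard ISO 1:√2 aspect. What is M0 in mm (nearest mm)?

Let the short side be w mm. Then w · w√2 = 0.39 m² = 390,000 mm².
w² = 390,000/√2, so w ≈ 525.1 mm; long side = w√2 ≈ 742.7 mm.

525 × 743 mm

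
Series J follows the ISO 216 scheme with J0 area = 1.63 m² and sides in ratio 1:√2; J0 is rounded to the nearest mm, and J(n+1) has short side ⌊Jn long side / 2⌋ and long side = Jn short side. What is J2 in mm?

Let J0's short side be w mm. w · w√2 = 1.63 m² = 1,630,000 mm², so w ≈ 1073.6 mm and w√2 ≈ 1518.3 mm → J0 = 1074 × 1518 mm.
J1: ⌊1518/2⌋ × 1074 = 759 × 1074 mm
J2: ⌊1074/2⌋ × 759 = 537 × 759 mm

537 × 759 mm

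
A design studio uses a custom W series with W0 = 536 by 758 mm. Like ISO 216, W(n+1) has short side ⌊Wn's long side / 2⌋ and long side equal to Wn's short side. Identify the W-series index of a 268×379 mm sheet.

W2

W0: 536 × 758 mm
W1: 379 × 536 mm
W2: 268 × 379 mm
W3: 189 × 268 mm
→ matches W2.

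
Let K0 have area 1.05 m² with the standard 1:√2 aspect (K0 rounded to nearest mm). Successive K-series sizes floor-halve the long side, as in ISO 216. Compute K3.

Let K0's short side be w mm. w · w√2 = 1.05 m² = 1,050,000 mm², so w ≈ 861.7 mm and w√2 ≈ 1218.6 mm → K0 = 862 × 1219 mm.
K1: ⌊1219/2⌋ × 862 = 609 × 862 mm
K2: ⌊862/2⌋ × 609 = 431 × 609 mm
K3: ⌊609/2⌋ × 431 = 304 × 431 mm

304 × 431 mm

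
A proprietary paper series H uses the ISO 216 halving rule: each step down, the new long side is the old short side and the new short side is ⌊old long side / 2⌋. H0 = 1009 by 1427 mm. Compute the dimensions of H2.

H1: ⌊1427/2⌋ × 1009 = 713 × 1009 mm
H2: ⌊1009/2⌋ × 713 = 504 × 713 mm

504 × 713 mm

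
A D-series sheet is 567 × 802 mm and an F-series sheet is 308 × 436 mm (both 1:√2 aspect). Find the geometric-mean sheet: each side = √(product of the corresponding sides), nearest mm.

Short side: √(567 · 308) = √174636 ≈ 417.9 → 418 mm
Long side: √(802 · 436) = √349672 ≈ 591.3 → 591 mm

418 × 591 mm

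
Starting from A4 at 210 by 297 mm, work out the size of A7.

74 × 105 mm

A5: ⌊297/2⌋ × 210 = 148 × 210 mm
A6: ⌊210/2⌋ × 148 = 105 × 148 mm
A7: ⌊148/2⌋ × 105 = 74 × 105 mm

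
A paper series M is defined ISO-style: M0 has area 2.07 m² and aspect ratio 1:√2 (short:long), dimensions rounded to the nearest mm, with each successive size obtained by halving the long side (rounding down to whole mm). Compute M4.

302 × 427 mm

Let M0's short side be w mm. w · w√2 = 2.07 m² = 2,070,000 mm², so w ≈ 1209.8 mm and w√2 ≈ 1711.0 mm → M0 = 1210 × 1711 mm.
M1: ⌊1711/2⌋ × 1210 = 855 × 1210 mm
M2: ⌊1210/2⌋ × 855 = 605 × 855 mm
M3: ⌊855/2⌋ × 605 = 427 × 605 mm
M4: ⌊605/2⌋ × 427 = 302 × 427 mm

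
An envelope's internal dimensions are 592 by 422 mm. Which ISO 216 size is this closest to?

Aspect ratio 592/422 ≈ 1.403 — close to the ISO √2 ≈ 1.414.
In the A-series (A0 area = 1 m²): A2 = 420 × 594 mm.
Off by 4 mm total — nearest standard size.

A2 (420 × 594 mm)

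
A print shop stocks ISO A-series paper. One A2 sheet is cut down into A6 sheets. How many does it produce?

A2 = 420 × 594 mm; A6 = 105 × 148 mm.
Each halving step doubles the count; 4 steps from A2 to A6.
2^4 = 16.

16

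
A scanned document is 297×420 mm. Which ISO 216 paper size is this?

Aspect ratio 420/297 ≈ 1.414 — close to the ISO √2 ≈ 1.414.
In the A-series (A0 area = 1 m²): A3 = 297 × 420 mm.

A3 (297 × 420 mm)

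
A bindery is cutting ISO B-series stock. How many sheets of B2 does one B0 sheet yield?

B0 = 1000 × 1414 mm; B2 = 500 × 707 mm.
Each halving step doubles the count; 2 steps from B0 to B2.
2^2 = 4.

4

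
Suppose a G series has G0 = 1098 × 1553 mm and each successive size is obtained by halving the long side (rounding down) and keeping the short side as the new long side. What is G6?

137 × 194 mm

G1: ⌊1553/2⌋ × 1098 = 776 × 1098 mm
G2: ⌊1098/2⌋ × 776 = 549 × 776 mm
G3: ⌊776/2⌋ × 549 = 388 × 549 mm
G4: ⌊549/2⌋ × 388 = 274 × 388 mm
G5: ⌊388/2⌋ × 274 = 194 × 274 mm
G6: ⌊274/2⌋ × 194 = 137 × 194 mm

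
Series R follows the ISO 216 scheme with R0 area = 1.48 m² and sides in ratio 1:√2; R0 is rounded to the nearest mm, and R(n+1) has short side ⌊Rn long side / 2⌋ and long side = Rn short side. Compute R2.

511 × 723 mm

Let R0's short side be w mm. w · w√2 = 1.48 m² = 1,480,000 mm², so w ≈ 1023.0 mm and w√2 ≈ 1446.7 mm → R0 = 1023 × 1447 mm.
R1: ⌊1447/2⌋ × 1023 = 723 × 1023 mm
R2: ⌊1023/2⌋ × 723 = 511 × 723 mm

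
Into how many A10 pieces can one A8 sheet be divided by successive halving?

A8 = 52 × 74 mm; A10 = 26 × 37 mm.
Each halving step doubles the count; 2 steps from A8 to A10.
2^2 = 4.

4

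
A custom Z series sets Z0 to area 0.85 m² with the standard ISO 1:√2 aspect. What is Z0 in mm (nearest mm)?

775 × 1096 mm

Let the short side be w mm. Then w · w√2 = 0.85 m² = 850,000 mm².
w² = 850,000/√2, so w ≈ 775.3 mm; long side = w√2 ≈ 1096.4 mm.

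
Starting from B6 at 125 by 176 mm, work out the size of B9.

44 × 62 mm

B7: ⌊176/2⌋ × 125 = 88 × 125 mm
B8: ⌊125/2⌋ × 88 = 62 × 88 mm
B9: ⌊88/2⌋ × 62 = 44 × 62 mm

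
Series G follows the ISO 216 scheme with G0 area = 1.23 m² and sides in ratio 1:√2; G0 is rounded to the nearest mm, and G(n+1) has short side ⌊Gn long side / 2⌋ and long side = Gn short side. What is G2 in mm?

466 × 659 mm

Let G0's short side be w mm. w · w√2 = 1.23 m² = 1,230,000 mm², so w ≈ 932.6 mm and w√2 ≈ 1318.9 mm → G0 = 933 × 1319 mm.
G1: ⌊1319/2⌋ × 933 = 659 × 933 mm
G2: ⌊933/2⌋ × 659 = 466 × 659 mm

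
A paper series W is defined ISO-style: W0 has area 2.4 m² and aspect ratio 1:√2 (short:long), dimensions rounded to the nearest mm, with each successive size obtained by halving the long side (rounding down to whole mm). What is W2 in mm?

Let W0's short side be w mm. w · w√2 = 2.4 m² = 2,400,000 mm², so w ≈ 1302.7 mm and w√2 ≈ 1842.3 mm → W0 = 1303 × 1842 mm.
W1: ⌊1842/2⌋ × 1303 = 921 × 1303 mm
W2: ⌊1303/2⌋ × 921 = 651 × 921 mm

651 × 921 mm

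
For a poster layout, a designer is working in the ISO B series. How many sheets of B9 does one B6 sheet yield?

Each ISO step halves the sheet: 1 × B6 → 2 × B7 → 4 × B8 → 8 × B9
From B6 to B9 is 3 halving steps: 2^3 = 8.

8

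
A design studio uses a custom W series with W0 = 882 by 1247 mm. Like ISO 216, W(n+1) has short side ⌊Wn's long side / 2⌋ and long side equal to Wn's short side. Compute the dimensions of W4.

220 × 311 mm

W1: ⌊1247/2⌋ × 882 = 623 × 882 mm
W2: ⌊882/2⌋ × 623 = 441 × 623 mm
W3: ⌊623/2⌋ × 441 = 311 × 441 mm
W4: ⌊441/2⌋ × 311 = 220 × 311 mm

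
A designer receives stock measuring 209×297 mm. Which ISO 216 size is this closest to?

A4 (210 × 297 mm)

Aspect ratio 297/209 ≈ 1.421 — close to the ISO √2 ≈ 1.414.
In the A-series (A0 area = 1 m²): A4 = 210 × 297 mm.
Off by 1 mm total — nearest standard size.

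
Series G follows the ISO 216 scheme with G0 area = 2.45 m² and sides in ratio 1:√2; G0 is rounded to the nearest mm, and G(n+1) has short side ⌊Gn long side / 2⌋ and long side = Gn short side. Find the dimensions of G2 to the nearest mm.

658 × 930 mm

Let G0's short side be w mm. w · w√2 = 2.45 m² = 2,450,000 mm², so w ≈ 1316.2 mm and w√2 ≈ 1861.4 mm → G0 = 1316 × 1861 mm.
G1: ⌊1861/2⌋ × 1316 = 930 × 1316 mm
G2: ⌊1316/2⌋ × 930 = 658 × 930 mm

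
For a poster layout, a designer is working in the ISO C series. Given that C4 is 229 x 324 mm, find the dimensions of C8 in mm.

57 × 81 mm

C5: ⌊324/2⌋ × 229 = 162 × 229 mm
C6: ⌊229/2⌋ × 162 = 114 × 162 mm
C7: ⌊162/2⌋ × 114 = 81 × 114 mm
C8: ⌊114/2⌋ × 81 = 57 × 81 mm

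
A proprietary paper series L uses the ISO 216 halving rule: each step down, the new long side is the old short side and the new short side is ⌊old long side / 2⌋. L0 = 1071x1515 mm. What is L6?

133 × 189 mm

L1: ⌊1515/2⌋ × 1071 = 757 × 1071 mm
L2: ⌊1071/2⌋ × 757 = 535 × 757 mm
L3: ⌊757/2⌋ × 535 = 378 × 535 mm
L4: ⌊535/2⌋ × 378 = 267 × 378 mm
L5: ⌊378/2⌋ × 267 = 189 × 267 mm
L6: ⌊267/2⌋ × 189 = 133 × 189 mm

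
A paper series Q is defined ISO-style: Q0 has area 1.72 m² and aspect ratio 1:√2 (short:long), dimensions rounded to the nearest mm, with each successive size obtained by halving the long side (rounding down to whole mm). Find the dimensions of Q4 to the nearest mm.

275 × 390 mm

Let Q0's short side be w mm. w · w√2 = 1.72 m² = 1,720,000 mm², so w ≈ 1102.8 mm and w√2 ≈ 1559.6 mm → Q0 = 1103 × 1560 mm.
Q1: ⌊1560/2⌋ × 1103 = 780 × 1103 mm
Q2: ⌊1103/2⌋ × 780 = 551 × 780 mm
Q3: ⌊780/2⌋ × 551 = 390 × 551 mm
Q4: ⌊551/2⌋ × 390 = 275 × 390 mm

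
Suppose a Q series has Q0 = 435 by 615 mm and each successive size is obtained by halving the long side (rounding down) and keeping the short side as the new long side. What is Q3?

Q1: ⌊615/2⌋ × 435 = 307 × 435 mm
Q2: ⌊435/2⌋ × 307 = 217 × 307 mm
Q3: ⌊307/2⌋ × 217 = 153 × 217 mm

153 × 217 mm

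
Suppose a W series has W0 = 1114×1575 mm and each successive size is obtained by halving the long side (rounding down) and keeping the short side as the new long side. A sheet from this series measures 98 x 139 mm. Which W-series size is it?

W7

W0: 1114 × 1575 mm
W1: 787 × 1114 mm
W2: 557 × 787 mm
W3: 393 × 557 mm
W4: 278 × 393 mm
W5: 196 × 278 mm
W6: 139 × 196 mm
W7: 98 × 139 mm
W8: 69 × 98 mm
→ matches W7.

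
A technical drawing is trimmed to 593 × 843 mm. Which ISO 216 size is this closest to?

A1 (594 × 841 mm)

Aspect ratio 843/593 ≈ 1.422 — close to the ISO √2 ≈ 1.414.
In the A-series (A0 area = 1 m²): A1 = 594 × 841 mm.
Off by 3 mm total — nearest standard size.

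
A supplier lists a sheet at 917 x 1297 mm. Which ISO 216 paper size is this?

C0 (917 × 1297 mm)

Aspect ratio 1297/917 ≈ 1.414 — close to the ISO √2 ≈ 1.414.
In the C-series (envelope sizes, between A and B): C0 = 917 × 1297 mm.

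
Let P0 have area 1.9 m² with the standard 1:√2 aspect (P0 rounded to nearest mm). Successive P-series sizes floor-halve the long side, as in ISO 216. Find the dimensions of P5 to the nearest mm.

Let P0's short side be w mm. w · w√2 = 1.9 m² = 1,900,000 mm², so w ≈ 1159.1 mm and w√2 ≈ 1639.2 mm → P0 = 1159 × 1639 mm.
P1: ⌊1639/2⌋ × 1159 = 819 × 1159 mm
P2: ⌊1159/2⌋ × 819 = 579 × 819 mm
P3: ⌊819/2⌋ × 579 = 409 × 579 mm
P4: ⌊579/2⌋ × 409 = 289 × 409 mm
P5: ⌊409/2⌋ × 289 = 204 × 289 mm

204 × 289 mm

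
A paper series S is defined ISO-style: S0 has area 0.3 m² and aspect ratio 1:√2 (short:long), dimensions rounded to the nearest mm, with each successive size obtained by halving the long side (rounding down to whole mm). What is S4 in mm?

Let S0's short side be w mm. w · w√2 = 0.3 m² = 300,000 mm², so w ≈ 460.6 mm and w√2 ≈ 651.4 mm → S0 = 461 × 651 mm.
S1: ⌊651/2⌋ × 461 = 325 × 461 mm
S2: ⌊461/2⌋ × 325 = 230 × 325 mm
S3: ⌊325/2⌋ × 230 = 162 × 230 mm
S4: ⌊230/2⌋ × 162 = 115 × 162 mm

115 × 162 mm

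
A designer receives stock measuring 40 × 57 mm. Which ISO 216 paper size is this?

Aspect ratio 57/40 ≈ 1.425 — close to the ISO √2 ≈ 1.414.
In the C-series (envelope sizes, between A and B): C9 = 40 × 57 mm.

C9 (40 × 57 mm)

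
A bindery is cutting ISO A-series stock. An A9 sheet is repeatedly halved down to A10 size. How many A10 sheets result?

Each ISO step halves the sheet: 1 × A9 → 2 × A10
From A9 to A10 is 1 halving step: 2^1 = 2.

2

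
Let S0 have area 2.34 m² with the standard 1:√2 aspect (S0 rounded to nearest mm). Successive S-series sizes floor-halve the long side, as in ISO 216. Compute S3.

454 × 643 mm

Let S0's short side be w mm. w · w√2 = 2.34 m² = 2,340,000 mm², so w ≈ 1286.3 mm and w√2 ≈ 1819.1 mm → S0 = 1286 × 1819 mm.
S1: ⌊1819/2⌋ × 1286 = 909 × 1286 mm
S2: ⌊1286/2⌋ × 909 = 643 × 909 mm
S3: ⌊909/2⌋ × 643 = 454 × 643 mm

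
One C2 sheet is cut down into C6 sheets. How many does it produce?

Each ISO step halves the sheet: 1 × C2 → 2 × C3 → 4 × C4 → 8 × C5 → …
From C2 to C6 is 4 halving steps: 2^4 = 16.

16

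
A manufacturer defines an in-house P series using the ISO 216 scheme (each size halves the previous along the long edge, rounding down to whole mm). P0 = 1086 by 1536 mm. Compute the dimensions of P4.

271 × 384 mm

P1: ⌊1536/2⌋ × 1086 = 768 × 1086 mm
P2: ⌊1086/2⌋ × 768 = 543 × 768 mm
P3: ⌊768/2⌋ × 543 = 384 × 543 mm
P4: ⌊543/2⌋ × 384 = 271 × 384 mm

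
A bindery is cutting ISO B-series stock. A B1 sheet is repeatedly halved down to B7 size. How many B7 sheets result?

64

Each ISO step halves the sheet: 1 × B1 → 2 × B2 → 4 × B3 → 8 × B4 → …
From B1 to B7 is 6 halving steps: 2^6 = 64.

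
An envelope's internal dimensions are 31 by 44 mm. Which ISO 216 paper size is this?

B10 (31 × 44 mm)

Aspect ratio 44/31 ≈ 1.419 — close to the ISO √2 ≈ 1.414.
In the B-series (B0 = 1000 × 1414 mm): B10 = 31 × 44 mm.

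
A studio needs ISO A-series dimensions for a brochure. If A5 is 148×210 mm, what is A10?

26 × 37 mm

A6: ⌊210/2⌋ × 148 = 105 × 148 mm
A7: ⌊148/2⌋ × 105 = 74 × 105 mm
A8: ⌊105/2⌋ × 74 = 52 × 74 mm
A9: ⌊74/2⌋ × 52 = 37 × 52 mm
A10: ⌊52/2⌋ × 37 = 26 × 37 mm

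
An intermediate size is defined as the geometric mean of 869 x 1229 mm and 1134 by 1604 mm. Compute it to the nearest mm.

993 × 1404 mm

Short side: √(869 · 1134) = √985446 ≈ 992.7 → 993 mm
Long side: √(1229 · 1604) = √1971316 ≈ 1404.0 → 1404 mm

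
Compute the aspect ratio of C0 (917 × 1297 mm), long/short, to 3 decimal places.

1.414

1297 / 917 = 1.414
Matches √2 ≈ 1.414 — the ISO 216 defining ratio.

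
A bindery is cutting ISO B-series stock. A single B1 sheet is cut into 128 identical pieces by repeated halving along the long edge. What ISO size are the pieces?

B8

128 = 2^7, so 7 halving steps.
B1 → B2 → … → B8 after 7 steps.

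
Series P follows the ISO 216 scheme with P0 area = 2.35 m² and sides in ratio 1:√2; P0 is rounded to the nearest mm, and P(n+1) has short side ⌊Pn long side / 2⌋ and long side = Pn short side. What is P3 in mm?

Let P0's short side be w mm. w · w√2 = 2.35 m² = 2,350,000 mm², so w ≈ 1289.1 mm and w√2 ≈ 1823.0 mm → P0 = 1289 × 1823 mm.
P1: ⌊1823/2⌋ × 1289 = 911 × 1289 mm
P2: ⌊1289/2⌋ × 911 = 644 × 911 mm
P3: ⌊911/2⌋ × 644 = 455 × 644 mm

455 × 644 mm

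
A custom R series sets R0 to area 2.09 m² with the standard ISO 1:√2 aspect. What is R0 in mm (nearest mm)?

1216 × 1719 mm

Let the short side be w mm. Then w · w√2 = 2.09 m² = 2,090,000 mm².
w² = 2,090,000/√2, so w ≈ 1215.7 mm; long side = w√2 ≈ 1719.2 mm.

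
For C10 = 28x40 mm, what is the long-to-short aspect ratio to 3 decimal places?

40 / 28 = 1.429
ISO 216 targets √2 ≈ 1.414; the +0.014 deviation is from mm rounding.

1.429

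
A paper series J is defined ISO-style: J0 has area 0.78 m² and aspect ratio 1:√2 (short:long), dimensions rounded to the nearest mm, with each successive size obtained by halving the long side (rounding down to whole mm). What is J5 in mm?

131 × 185 mm

Let J0's short side be w mm. w · w√2 = 0.78 m² = 780,000 mm², so w ≈ 742.7 mm and w√2 ≈ 1050.3 mm → J0 = 743 × 1050 mm.
J1: ⌊1050/2⌋ × 743 = 525 × 743 mm
J2: ⌊743/2⌋ × 525 = 371 × 525 mm
J3: ⌊525/2⌋ × 371 = 262 × 371 mm
J4: ⌊371/2⌋ × 262 = 185 × 262 mm
J5: ⌊262/2⌋ × 185 = 131 × 185 mm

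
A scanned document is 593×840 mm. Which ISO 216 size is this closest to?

A1 (594 × 841 mm)

Aspect ratio 840/593 ≈ 1.417 — close to the ISO √2 ≈ 1.414.
In the A-series (A0 area = 1 m²): A1 = 594 × 841 mm.
Off by 2 mm total — nearest standard size.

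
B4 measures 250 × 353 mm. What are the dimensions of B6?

B5: ⌊353/2⌋ × 250 = 176 × 250 mm
B6: ⌊250/2⌋ × 176 = 125 × 176 mm

125 × 176 mm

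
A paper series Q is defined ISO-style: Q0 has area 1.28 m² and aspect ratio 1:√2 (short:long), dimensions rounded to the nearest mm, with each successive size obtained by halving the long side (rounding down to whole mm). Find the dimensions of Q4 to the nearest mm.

Let Q0's short side be w mm. w · w√2 = 1.28 m² = 1,280,000 mm², so w ≈ 951.4 mm and w√2 ≈ 1345.4 mm → Q0 = 951 × 1345 mm.
Q1: ⌊1345/2⌋ × 951 = 672 × 951 mm
Q2: ⌊951/2⌋ × 672 = 475 × 672 mm
Q3: ⌊672/2⌋ × 475 = 336 × 475 mm
Q4: ⌊475/2⌋ × 336 = 237 × 336 mm

237 × 336 mm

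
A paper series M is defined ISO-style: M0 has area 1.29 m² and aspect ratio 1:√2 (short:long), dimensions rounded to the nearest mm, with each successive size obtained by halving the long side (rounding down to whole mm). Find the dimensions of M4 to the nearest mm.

Let M0's short side be w mm. w · w√2 = 1.29 m² = 1,290,000 mm², so w ≈ 955.1 mm and w√2 ≈ 1350.7 mm → M0 = 955 × 1351 mm.
M1: ⌊1351/2⌋ × 955 = 675 × 955 mm
M2: ⌊955/2⌋ × 675 = 477 × 675 mm
M3: ⌊675/2⌋ × 477 = 337 × 477 mm
M4: ⌊477/2⌋ × 337 = 238 × 337 mm

238 × 337 mm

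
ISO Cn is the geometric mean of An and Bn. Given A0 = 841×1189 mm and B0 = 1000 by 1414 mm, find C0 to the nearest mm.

917 × 1297 mm

Short side: √(841 · 1000) = √841000 ≈ 917.1 → 917 mm
Long side: √(1189 · 1414) = √1681246 ≈ 1296.6 → 1297 mm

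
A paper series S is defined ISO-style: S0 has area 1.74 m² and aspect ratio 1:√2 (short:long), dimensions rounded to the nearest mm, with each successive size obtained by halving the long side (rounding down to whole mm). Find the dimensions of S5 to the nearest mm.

196 × 277 mm

Let S0's short side be w mm. w · w√2 = 1.74 m² = 1,740,000 mm², so w ≈ 1109.2 mm and w√2 ≈ 1568.7 mm → S0 = 1109 × 1569 mm.
S1: ⌊1569/2⌋ × 1109 = 784 × 1109 mm
S2: ⌊1109/2⌋ × 784 = 554 × 784 mm
S3: ⌊784/2⌋ × 554 = 392 × 554 mm
S4: ⌊554/2⌋ × 392 = 277 × 392 mm
S5: ⌊392/2⌋ × 277 = 196 × 277 mm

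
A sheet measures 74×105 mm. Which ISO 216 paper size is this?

Aspect ratio 105/74 ≈ 1.419 — close to the ISO √2 ≈ 1.414.
In the A-series (A0 area = 1 m²): A7 = 74 × 105 mm.

A7 (74 × 105 mm)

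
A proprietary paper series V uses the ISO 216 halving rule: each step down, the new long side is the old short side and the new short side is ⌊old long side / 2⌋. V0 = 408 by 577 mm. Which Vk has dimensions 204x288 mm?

V2

V0: 408 × 577 mm
V1: 288 × 408 mm
V2: 204 × 288 mm
V3: 144 × 204 mm
→ matches V2.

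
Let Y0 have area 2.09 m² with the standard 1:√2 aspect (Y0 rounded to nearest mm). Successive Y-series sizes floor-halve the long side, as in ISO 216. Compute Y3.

429 × 608 mm

Let Y0's short side be w mm. w · w√2 = 2.09 m² = 2,090,000 mm², so w ≈ 1215.7 mm and w√2 ≈ 1719.2 mm → Y0 = 1216 × 1719 mm.
Y1: ⌊1719/2⌋ × 1216 = 859 × 1216 mm
Y2: ⌊1216/2⌋ × 859 = 608 × 859 mm
Y3: ⌊859/2⌋ × 608 = 429 × 608 mm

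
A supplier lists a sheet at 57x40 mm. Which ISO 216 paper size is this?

C9 (40 × 57 mm)

Aspect ratio 57/40 ≈ 1.425 — close to the ISO √2 ≈ 1.414.
In the C-series (envelope sizes, between A and B): C9 = 40 × 57 mm.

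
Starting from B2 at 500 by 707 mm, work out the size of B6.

125 × 176 mm

B3: ⌊707/2⌋ × 500 = 353 × 500 mm
B4: ⌊500/2⌋ × 353 = 250 × 353 mm
B5: ⌊353/2⌋ × 250 = 176 × 250 mm
B6: ⌊250/2⌋ × 176 = 125 × 176 mm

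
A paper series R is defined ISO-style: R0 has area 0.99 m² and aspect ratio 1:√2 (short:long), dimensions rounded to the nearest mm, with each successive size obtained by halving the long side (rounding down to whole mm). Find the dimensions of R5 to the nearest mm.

Let R0's short side be w mm. w · w√2 = 0.99 m² = 990,000 mm², so w ≈ 836.7 mm and w√2 ≈ 1183.2 mm → R0 = 837 × 1183 mm.
R1: ⌊1183/2⌋ × 837 = 591 × 837 mm
R2: ⌊837/2⌋ × 591 = 418 × 591 mm
R3: ⌊591/2⌋ × 418 = 295 × 418 mm
R4: ⌊418/2⌋ × 295 = 209 × 295 mm
R5: ⌊295/2⌋ × 209 = 147 × 209 mm

147 × 209 mm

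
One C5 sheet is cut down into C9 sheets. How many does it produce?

16

Each ISO step halves the sheet: 1 × C5 → 2 × C6 → 4 × C7 → 8 × C8 → …
From C5 to C9 is 4 halving steps: 2^4 = 16.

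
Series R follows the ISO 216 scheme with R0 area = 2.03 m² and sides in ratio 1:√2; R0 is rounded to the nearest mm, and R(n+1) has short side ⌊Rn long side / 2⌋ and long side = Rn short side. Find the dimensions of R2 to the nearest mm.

599 × 847 mm

Let R0's short side be w mm. w · w√2 = 2.03 m² = 2,030,000 mm², so w ≈ 1198.1 mm and w√2 ≈ 1694.4 mm → R0 = 1198 × 1694 mm.
R1: ⌊1694/2⌋ × 1198 = 847 × 1198 mm
R2: ⌊1198/2⌋ × 847 = 599 × 847 mm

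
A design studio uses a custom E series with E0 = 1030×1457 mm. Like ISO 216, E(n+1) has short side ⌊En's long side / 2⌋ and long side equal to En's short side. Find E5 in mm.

E1: ⌊1457/2⌋ × 1030 = 728 × 1030 mm
E2: ⌊1030/2⌋ × 728 = 515 × 728 mm
E3: ⌊728/2⌋ × 515 = 364 × 515 mm
E4: ⌊515/2⌋ × 364 = 257 × 364 mm
E5: ⌊364/2⌋ × 257 = 182 × 257 mm

182 × 257 mm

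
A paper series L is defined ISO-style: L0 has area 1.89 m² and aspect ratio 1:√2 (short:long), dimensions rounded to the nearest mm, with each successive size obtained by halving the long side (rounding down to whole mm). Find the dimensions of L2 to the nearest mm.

Let L0's short side be w mm. w · w√2 = 1.89 m² = 1,890,000 mm², so w ≈ 1156.0 mm and w√2 ≈ 1634.9 mm → L0 = 1156 × 1635 mm.
L1: ⌊1635/2⌋ × 1156 = 817 × 1156 mm
L2: ⌊1156/2⌋ × 817 = 578 × 817 mm

578 × 817 mm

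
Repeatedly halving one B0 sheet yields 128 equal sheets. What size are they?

128 = 2^7, so 7 halving steps.
B0 → B1 → … → B7 after 7 steps.

B7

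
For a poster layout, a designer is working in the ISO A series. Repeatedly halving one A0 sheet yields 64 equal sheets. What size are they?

64 = 2^6, so 6 halving steps.
A0 → A1 → … → A6 after 6 steps.

A6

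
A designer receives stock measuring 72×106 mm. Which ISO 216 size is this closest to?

A7 (74 × 105 mm)

Aspect ratio 106/72 ≈ 1.472 (ISO target is √2 ≈ 1.414).
In the A-series (A0 area = 1 m²): A7 = 74 × 105 mm.
Off by 3 mm total — nearest standard size.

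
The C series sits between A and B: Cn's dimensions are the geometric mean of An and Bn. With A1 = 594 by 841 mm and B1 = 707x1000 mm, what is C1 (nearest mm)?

Short side: √(594 · 707) = √419958 ≈ 648.0 → 648 mm
Long side: √(841 · 1000) = √841000 ≈ 917.1 → 917 mm

648 × 917 mm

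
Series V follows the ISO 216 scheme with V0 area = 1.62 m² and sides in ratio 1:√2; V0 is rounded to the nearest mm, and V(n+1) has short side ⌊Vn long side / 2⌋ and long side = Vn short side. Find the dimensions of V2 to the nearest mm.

535 × 757 mm

Let V0's short side be w mm. w · w√2 = 1.62 m² = 1,620,000 mm², so w ≈ 1070.3 mm and w√2 ≈ 1513.6 mm → V0 = 1070 × 1514 mm.
V1: ⌊1514/2⌋ × 1070 = 757 × 1070 mm
V2: ⌊1070/2⌋ × 757 = 535 × 757 mm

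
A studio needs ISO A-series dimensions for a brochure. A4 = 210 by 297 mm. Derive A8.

52 × 74 mm

A5: ⌊297/2⌋ × 210 = 148 × 210 mm
A6: ⌊210/2⌋ × 148 = 105 × 148 mm
A7: ⌊148/2⌋ × 105 = 74 × 105 mm
A8: ⌊105/2⌋ × 74 = 52 × 74 mm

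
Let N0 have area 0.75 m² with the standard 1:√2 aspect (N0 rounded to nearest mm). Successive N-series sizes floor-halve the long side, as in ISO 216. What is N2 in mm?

Let N0's short side be w mm. w · w√2 = 0.75 m² = 750,000 mm², so w ≈ 728.2 mm and w√2 ≈ 1029.9 mm → N0 = 728 × 1030 mm.
N1: ⌊1030/2⌋ × 728 = 515 × 728 mm
N2: ⌊728/2⌋ × 515 = 364 × 515 mm

364 × 515 mm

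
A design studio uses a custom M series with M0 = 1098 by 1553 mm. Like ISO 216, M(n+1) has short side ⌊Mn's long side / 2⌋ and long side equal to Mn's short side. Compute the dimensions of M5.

M1: ⌊1553/2⌋ × 1098 = 776 × 1098 mm
M2: ⌊1098/2⌋ × 776 = 549 × 776 mm
M3: ⌊776/2⌋ × 549 = 388 × 549 mm
M4: ⌊549/2⌋ × 388 = 274 × 388 mm
M5: ⌊388/2⌋ × 274 = 194 × 274 mm

194 × 274 mm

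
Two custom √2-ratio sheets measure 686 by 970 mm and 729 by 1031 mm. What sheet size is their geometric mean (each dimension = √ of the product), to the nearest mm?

Short side: √(686 · 729) = √500094 ≈ 707.2 → 707 mm
Long side: √(970 · 1031) = √1000070 ≈ 1000.0 → 1000 mm

707 × 1000 mm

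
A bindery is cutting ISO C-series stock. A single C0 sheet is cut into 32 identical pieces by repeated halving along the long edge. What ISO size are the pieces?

32 = 2^5, so 5 halving steps.
C0 → C1 → … → C5 after 5 steps.

C5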